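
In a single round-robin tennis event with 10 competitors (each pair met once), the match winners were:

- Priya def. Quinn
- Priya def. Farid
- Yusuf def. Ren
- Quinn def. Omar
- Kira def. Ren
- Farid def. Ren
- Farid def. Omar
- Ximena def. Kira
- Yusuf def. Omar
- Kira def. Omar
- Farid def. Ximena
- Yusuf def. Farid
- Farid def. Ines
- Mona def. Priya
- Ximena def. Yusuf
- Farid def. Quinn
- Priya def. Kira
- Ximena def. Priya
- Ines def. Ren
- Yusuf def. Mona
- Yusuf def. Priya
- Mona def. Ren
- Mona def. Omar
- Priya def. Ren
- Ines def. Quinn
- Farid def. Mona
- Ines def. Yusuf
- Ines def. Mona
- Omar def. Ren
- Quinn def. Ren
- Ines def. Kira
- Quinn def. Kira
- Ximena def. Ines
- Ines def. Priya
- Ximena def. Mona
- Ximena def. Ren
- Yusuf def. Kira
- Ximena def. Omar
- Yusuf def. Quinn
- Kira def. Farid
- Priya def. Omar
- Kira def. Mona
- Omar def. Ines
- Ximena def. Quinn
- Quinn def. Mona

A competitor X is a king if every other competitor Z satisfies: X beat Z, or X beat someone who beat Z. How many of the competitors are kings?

3

Priya cannot reach Yusuf in two steps.
Farid reaches everyone (king).
Yusuf reaches everyone (king).
Ren cannot reach Priya, Farid, Yusuf, Ines, Mona, Kira, Ximena, Quinn, Omar in two steps.
Ines cannot reach Ximena in two steps.
Mona cannot reach Yusuf, Ximena in two steps.
Kira cannot reach Yusuf in two steps.
Ximena reaches everyone (king).
Quinn cannot reach Yusuf, Ximena in two steps.
Omar cannot reach Farid, Ximena in two steps.
Kings: Farid, Yusuf, Ximena — 3.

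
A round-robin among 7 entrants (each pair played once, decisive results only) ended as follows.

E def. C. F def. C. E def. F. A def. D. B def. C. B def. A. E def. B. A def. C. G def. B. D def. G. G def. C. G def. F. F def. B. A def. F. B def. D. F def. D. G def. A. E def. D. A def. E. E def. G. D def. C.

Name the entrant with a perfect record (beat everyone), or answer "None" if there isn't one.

Highest win total is E with 5 (out of 6 possible).
E lost to A, so no entrant went undefeated.

None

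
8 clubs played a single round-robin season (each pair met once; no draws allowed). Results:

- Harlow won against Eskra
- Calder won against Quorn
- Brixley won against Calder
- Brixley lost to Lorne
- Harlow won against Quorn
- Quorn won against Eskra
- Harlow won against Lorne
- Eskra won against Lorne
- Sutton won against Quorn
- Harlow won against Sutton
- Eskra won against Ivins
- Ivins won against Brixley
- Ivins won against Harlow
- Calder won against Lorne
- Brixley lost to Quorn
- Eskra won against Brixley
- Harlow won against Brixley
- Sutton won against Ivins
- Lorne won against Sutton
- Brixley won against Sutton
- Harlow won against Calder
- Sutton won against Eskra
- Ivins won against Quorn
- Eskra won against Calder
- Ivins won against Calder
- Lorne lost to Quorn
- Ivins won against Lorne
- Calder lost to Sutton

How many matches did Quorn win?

Quorn's results: beat Eskra, Lorne, Brixley; lost to Calder, Ivins, Sutton, Harlow.
That is 3 wins.

3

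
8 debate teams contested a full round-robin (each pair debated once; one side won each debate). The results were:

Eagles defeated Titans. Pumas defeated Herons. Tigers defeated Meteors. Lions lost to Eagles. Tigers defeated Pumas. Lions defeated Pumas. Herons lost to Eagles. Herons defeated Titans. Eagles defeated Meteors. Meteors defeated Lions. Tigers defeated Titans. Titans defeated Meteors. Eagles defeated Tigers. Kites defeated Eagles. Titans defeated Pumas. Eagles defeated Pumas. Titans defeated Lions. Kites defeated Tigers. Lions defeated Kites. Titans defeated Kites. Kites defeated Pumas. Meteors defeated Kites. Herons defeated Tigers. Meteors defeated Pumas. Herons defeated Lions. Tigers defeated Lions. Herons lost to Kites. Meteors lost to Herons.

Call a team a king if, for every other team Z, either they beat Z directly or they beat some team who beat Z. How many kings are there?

3

Eagles reaches everyone (king).
Tigers cannot reach Eagles in two steps.
Meteors cannot reach Titans in two steps.
Lions cannot reach Meteors, Titans in two steps.
Pumas cannot reach Eagles, Kites in two steps.
Titans reaches everyone (king).
Herons cannot reach Eagles in two steps.
Kites reaches everyone (king).
Kings: Eagles, Titans, Kites — 3.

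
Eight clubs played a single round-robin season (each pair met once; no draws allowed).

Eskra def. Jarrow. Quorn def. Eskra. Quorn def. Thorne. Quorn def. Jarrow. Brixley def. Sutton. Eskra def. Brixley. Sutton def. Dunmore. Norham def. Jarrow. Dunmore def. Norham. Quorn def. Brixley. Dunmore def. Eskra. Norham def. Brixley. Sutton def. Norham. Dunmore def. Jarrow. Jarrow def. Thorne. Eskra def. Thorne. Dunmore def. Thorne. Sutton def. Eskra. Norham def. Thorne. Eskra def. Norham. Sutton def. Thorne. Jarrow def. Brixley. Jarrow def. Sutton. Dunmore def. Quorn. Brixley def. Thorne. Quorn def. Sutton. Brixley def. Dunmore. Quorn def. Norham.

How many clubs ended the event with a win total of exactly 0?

Win totals: Thorne 0, Jarrow 3, Dunmore 5, Norham 3, Quorn 6, Eskra 4, Sutton 4, Brixley 3.
Exactly 0: Thorne — 1 club.

1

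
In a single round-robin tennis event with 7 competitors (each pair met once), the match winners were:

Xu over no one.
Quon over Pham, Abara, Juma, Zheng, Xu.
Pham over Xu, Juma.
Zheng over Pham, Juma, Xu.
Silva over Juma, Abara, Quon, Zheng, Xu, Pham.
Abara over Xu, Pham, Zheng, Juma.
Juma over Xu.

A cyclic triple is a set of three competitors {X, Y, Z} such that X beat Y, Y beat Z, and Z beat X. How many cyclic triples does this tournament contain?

Win totals: Juma 1, Quon 5, Silva 6, Xu 0, Zheng 3, Abara 4, Pham 2.
A competitor with w wins dominates both others in C(w,2) triples; summing gives 0 + 10 + 15 + 0 + 3 + 6 + 1 = 35 transitive triples.
Total triples C(7,3) = 35, so cyclic triples = 35 − 35 = 0.

0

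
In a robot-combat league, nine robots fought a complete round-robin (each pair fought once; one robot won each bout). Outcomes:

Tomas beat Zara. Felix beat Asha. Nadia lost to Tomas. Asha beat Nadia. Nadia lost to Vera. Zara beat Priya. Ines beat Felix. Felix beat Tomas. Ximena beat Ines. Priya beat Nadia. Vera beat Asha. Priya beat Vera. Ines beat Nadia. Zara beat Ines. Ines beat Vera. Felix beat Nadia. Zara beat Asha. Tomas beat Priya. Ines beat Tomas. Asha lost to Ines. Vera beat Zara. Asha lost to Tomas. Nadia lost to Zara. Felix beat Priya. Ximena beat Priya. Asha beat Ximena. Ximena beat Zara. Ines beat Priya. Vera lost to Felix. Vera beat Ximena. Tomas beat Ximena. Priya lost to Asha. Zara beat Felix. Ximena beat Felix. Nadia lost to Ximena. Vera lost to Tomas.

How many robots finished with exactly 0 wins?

Win totals: Zara 5, Felix 5, Tomas 6, Ximena 5, Nadia 0, Asha 3, Vera 4, Ines 6, Priya 2.
Exactly 0: Nadia — 1 robot.

1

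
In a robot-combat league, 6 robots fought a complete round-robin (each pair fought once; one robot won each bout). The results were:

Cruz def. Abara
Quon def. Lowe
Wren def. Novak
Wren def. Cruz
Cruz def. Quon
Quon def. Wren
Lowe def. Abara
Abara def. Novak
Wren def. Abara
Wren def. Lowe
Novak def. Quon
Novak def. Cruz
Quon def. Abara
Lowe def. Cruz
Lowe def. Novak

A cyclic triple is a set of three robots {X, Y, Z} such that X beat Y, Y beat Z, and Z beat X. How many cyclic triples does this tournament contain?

6

Win totals: Quon 3, Lowe 3, Novak 2, Abara 1, Cruz 2, Wren 4.
A robot with w wins dominates both others in C(w,2) triples; summing gives 3 + 3 + 1 + 0 + 1 + 6 = 14 transitive triples.
Total triples C(6,3) = 20, so cyclic triples = 20 − 14 = 6.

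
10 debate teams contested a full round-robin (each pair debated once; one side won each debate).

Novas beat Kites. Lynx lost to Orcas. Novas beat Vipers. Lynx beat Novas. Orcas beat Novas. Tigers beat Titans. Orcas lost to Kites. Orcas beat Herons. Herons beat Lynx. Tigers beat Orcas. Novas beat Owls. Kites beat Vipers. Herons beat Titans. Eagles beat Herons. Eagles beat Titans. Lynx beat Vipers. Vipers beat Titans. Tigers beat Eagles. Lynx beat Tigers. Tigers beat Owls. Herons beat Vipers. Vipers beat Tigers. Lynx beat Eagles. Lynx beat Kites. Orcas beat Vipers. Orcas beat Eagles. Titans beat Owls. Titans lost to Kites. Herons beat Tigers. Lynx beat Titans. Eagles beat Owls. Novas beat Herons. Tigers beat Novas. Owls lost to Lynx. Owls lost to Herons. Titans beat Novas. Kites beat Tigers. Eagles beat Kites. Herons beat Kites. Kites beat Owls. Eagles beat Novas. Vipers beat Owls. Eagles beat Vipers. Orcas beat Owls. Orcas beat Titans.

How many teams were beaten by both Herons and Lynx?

5

Herons beat: Titans, Owls, Vipers, Tigers, Lynx, Kites.
Lynx beat: Titans, Novas, Owls, Vipers, Eagles, Tigers, Kites.
Both beat: Titans, Owls, Vipers, Tigers, Kites — 5.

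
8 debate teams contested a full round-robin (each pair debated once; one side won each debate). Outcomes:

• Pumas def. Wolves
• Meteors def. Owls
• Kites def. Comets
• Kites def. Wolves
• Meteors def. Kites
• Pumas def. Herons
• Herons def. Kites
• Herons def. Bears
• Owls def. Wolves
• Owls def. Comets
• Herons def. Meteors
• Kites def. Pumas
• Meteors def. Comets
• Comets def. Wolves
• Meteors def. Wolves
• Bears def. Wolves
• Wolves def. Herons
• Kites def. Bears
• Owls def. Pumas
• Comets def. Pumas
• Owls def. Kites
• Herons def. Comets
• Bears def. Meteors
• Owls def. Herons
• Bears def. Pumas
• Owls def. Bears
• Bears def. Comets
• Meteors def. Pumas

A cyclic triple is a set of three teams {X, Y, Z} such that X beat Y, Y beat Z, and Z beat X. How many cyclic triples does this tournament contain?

Win totals: Pumas 2, Bears 4, Kites 4, Comets 2, Meteors 5, Wolves 1, Owls 6, Herons 4.
A team with w wins dominates both others in C(w,2) triples; summing gives 1 + 6 + 6 + 1 + 10 + 0 + 15 + 6 = 45 transitive triples.
Total triples C(8,3) = 56, so cyclic triples = 56 − 45 = 11.

11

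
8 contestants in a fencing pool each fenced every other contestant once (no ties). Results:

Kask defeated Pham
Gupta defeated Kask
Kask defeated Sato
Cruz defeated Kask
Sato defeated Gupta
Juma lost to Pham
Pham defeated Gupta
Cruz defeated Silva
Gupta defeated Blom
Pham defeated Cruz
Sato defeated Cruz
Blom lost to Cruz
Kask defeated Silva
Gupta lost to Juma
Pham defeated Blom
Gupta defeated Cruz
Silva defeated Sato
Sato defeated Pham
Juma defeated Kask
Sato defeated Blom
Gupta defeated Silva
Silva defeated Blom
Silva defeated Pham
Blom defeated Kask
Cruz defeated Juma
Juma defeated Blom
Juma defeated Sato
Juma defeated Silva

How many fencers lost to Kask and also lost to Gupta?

Kask beat: Sato, Pham, Silva.
Gupta beat: Kask, Blom, Cruz, Silva.
Both beat: Silva — 1.

1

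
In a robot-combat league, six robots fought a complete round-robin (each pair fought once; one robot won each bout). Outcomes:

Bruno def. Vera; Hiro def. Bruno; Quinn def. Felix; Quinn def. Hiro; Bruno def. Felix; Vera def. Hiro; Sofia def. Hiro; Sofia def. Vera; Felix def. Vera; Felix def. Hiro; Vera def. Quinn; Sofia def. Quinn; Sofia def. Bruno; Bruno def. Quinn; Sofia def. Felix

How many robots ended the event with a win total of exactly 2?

Win totals: Bruno 3, Vera 2, Quinn 2, Felix 2, Hiro 1, Sofia 5.
Exactly 2: Vera, Quinn, Felix — 3 robots.

3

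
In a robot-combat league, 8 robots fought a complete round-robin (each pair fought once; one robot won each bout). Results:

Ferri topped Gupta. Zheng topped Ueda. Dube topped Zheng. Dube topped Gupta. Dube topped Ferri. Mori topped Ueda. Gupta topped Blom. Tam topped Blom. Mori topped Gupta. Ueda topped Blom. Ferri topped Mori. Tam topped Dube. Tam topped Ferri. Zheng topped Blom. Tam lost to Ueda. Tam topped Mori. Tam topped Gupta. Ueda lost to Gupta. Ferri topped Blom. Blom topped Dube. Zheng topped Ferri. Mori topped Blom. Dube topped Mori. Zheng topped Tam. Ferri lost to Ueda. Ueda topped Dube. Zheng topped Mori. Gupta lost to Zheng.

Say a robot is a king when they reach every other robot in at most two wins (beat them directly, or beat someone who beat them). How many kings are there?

4

Tam reaches everyone (king).
Dube reaches everyone (king).
Gupta cannot reach Zheng, Mori in two steps.
Blom cannot reach Tam, Ueda in two steps.
Zheng reaches everyone (king).
Ueda reaches everyone (king).
Ferri cannot reach Tam, Zheng in two steps.
Mori cannot reach Zheng in two steps.
Kings: Tam, Dube, Zheng, Ueda — 4.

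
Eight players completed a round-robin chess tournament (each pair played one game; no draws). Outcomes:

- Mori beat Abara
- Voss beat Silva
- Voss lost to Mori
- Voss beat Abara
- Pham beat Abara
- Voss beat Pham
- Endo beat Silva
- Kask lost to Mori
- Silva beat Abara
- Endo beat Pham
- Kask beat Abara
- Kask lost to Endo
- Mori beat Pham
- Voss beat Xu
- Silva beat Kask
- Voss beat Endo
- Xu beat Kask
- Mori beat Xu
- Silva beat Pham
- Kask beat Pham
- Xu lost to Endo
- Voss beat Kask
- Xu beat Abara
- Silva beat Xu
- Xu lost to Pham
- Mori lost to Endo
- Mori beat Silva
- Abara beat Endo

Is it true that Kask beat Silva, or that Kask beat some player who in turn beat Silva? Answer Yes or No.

No

Kask did not beat Silva directly.
Kask beat Pham, Abara, but each of them lost to Silva. No two-step path.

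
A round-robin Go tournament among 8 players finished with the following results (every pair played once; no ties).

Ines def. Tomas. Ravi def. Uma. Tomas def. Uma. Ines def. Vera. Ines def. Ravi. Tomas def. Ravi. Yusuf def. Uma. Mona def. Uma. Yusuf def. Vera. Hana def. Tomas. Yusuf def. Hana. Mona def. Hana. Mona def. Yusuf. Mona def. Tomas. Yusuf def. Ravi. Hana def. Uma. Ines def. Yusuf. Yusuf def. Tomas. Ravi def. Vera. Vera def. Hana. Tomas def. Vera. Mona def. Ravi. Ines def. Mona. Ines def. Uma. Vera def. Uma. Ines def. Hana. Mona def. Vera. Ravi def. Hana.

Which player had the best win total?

Ines

Win totals: Ines 7, Vera 2, Hana 2, Ravi 3, Tomas 3, Mona 6, Yusuf 5, Uma 0.
Ines leads with 7 wins (next highest: 6).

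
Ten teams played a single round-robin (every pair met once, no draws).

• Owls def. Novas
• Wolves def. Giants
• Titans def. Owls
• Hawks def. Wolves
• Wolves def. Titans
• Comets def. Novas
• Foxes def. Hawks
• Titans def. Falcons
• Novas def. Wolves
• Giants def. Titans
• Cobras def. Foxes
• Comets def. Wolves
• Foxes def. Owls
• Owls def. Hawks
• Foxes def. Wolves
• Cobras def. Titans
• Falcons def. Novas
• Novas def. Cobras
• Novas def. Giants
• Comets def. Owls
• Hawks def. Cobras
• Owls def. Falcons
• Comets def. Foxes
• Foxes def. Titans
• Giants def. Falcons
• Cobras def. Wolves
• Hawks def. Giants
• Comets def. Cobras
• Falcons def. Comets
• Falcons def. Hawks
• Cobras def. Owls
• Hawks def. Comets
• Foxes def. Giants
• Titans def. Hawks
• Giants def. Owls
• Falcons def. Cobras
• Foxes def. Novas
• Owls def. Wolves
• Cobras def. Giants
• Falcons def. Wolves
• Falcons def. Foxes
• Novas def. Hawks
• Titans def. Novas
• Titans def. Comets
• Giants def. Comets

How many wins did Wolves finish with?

Wolves' results: beat Titans, Giants; lost to Novas, Falcons, Comets, Owls, Cobras, Foxes, Hawks.
That is 2 wins.

2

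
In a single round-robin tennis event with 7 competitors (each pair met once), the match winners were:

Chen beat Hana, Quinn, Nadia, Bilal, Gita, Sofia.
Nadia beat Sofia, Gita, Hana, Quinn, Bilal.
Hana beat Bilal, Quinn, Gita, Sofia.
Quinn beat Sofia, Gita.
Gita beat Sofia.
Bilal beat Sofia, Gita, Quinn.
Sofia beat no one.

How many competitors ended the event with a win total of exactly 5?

Win totals: Gita 1, Chen 6, Sofia 0, Hana 4, Nadia 5, Quinn 2, Bilal 3.
Exactly 5: Nadia — 1 competitor.

1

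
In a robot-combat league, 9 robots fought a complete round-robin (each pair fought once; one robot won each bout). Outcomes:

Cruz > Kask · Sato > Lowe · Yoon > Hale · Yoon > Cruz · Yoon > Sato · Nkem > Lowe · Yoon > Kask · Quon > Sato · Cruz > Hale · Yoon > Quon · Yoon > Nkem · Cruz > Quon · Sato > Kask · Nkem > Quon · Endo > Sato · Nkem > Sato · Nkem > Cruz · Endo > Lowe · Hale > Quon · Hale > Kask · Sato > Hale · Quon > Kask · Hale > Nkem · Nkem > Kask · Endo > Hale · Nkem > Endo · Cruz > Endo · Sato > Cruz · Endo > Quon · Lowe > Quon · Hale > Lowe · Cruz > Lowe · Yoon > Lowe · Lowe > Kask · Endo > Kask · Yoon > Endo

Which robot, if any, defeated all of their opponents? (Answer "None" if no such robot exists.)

Yoon has 8 wins out of 8 opponents — a perfect record.

Yoon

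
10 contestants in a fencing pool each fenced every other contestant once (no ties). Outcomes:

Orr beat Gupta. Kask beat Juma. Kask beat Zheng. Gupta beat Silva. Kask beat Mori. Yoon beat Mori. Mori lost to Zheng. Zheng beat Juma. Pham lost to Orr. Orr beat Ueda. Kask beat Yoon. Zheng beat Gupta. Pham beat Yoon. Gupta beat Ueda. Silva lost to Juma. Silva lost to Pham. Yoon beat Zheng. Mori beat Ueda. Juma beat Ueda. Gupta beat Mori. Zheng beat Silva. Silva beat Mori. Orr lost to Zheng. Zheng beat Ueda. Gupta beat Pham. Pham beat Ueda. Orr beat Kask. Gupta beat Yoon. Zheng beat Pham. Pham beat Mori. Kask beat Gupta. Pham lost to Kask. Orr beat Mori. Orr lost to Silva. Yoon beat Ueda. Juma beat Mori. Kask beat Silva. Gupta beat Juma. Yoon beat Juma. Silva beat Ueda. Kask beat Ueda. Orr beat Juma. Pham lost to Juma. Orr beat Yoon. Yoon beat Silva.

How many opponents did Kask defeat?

8

Kask's results: beat Pham, Gupta, Silva, Mori, Zheng, Juma, Ueda, Yoon; lost to Orr.
That is 8 wins.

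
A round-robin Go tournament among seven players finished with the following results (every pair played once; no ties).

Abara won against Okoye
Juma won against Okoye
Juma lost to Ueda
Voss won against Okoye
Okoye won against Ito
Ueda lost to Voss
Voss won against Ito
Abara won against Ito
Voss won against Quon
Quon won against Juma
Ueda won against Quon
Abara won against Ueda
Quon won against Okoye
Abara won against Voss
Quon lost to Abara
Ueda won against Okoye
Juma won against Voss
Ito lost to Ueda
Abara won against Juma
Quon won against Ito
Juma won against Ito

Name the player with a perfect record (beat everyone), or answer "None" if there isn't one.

Abara has 6 wins out of 6 opponents — a perfect record.

Abara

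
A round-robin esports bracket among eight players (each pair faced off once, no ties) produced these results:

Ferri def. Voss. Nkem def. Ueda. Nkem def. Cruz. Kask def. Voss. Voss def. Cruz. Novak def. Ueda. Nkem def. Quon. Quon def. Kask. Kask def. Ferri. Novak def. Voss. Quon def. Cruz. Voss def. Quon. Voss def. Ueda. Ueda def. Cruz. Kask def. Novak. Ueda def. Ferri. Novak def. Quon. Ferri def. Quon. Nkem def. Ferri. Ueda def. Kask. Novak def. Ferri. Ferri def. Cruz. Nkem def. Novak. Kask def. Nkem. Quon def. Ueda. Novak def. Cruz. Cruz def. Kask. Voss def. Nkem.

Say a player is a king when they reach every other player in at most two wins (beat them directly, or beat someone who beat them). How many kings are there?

6

Kask reaches everyone (king).
Quon reaches everyone (king).
Ferri cannot reach Novak in two steps.
Cruz cannot reach Quon, Ueda in two steps.
Ueda reaches everyone (king).
Novak reaches everyone (king).
Voss reaches everyone (king).
Nkem reaches everyone (king).
Kings: Kask, Quon, Ueda, Novak, Voss, Nkem — 6.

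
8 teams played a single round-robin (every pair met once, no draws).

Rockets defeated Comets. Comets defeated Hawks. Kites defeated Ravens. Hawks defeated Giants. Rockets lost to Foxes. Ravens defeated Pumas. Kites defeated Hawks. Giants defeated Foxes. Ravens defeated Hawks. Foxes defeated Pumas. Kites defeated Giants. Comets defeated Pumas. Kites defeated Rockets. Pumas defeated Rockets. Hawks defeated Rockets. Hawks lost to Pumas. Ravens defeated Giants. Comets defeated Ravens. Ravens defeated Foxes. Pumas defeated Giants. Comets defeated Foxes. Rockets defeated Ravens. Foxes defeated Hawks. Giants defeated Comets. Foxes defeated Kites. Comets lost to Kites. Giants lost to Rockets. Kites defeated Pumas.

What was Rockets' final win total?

3

Rockets' results: beat Ravens, Giants, Comets; lost to Hawks, Kites, Pumas, Foxes.
That is 3 wins.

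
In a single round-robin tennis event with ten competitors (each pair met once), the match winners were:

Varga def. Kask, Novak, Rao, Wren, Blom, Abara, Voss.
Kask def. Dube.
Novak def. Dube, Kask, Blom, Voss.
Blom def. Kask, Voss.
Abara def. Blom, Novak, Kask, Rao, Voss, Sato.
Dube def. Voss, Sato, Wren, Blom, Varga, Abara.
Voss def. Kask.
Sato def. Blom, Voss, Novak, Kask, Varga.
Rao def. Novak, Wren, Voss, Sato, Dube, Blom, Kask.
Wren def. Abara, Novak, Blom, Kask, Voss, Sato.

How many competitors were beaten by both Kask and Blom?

0

Kask beat: Dube.
Blom beat: Kask, Voss.
No one was beaten by both.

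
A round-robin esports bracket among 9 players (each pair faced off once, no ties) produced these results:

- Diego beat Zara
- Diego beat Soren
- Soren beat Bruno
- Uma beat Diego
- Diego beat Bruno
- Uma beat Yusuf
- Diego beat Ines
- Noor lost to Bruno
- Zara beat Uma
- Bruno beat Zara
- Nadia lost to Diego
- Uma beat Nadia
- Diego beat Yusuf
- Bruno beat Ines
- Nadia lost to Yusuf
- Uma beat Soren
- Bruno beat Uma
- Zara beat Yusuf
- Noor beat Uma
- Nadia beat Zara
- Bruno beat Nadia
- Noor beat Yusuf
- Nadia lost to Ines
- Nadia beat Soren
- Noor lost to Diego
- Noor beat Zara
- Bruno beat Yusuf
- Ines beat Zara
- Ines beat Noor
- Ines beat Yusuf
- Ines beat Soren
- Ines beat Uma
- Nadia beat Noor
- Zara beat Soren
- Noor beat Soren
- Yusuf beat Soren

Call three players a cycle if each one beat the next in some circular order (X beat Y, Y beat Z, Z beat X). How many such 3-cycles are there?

14

Win totals: Diego 7, Ines 6, Nadia 3, Soren 1, Yusuf 2, Noor 4, Bruno 6, Uma 4, Zara 3.
A player with w wins dominates both others in C(w,2) triples; summing gives 21 + 15 + 3 + 0 + 1 + 6 + 15 + 6 + 3 = 70 transitive triples.
Total triples C(9,3) = 84, so cyclic triples = 84 − 70 = 14.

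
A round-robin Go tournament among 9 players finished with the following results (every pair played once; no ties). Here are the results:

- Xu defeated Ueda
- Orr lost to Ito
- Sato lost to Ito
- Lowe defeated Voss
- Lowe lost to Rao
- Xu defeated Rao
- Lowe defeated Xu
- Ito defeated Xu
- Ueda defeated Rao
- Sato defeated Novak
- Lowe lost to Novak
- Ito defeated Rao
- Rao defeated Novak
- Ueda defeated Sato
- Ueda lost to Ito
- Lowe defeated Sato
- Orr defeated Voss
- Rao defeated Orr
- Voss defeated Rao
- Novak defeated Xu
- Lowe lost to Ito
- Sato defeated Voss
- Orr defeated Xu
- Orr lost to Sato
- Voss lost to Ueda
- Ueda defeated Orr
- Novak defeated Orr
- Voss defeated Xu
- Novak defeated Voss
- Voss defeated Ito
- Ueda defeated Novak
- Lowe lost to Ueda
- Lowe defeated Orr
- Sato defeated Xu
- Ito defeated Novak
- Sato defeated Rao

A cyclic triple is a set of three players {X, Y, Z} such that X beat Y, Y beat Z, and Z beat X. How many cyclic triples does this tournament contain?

18

Win totals: Novak 4, Xu 2, Ueda 6, Rao 3, Voss 3, Sato 5, Lowe 4, Orr 2, Ito 7.
A player with w wins dominates both others in C(w,2) triples; summing gives 6 + 1 + 15 + 3 + 3 + 10 + 6 + 1 + 21 = 66 transitive triples.
Total triples C(9,3) = 84, so cyclic triples = 84 − 66 = 18.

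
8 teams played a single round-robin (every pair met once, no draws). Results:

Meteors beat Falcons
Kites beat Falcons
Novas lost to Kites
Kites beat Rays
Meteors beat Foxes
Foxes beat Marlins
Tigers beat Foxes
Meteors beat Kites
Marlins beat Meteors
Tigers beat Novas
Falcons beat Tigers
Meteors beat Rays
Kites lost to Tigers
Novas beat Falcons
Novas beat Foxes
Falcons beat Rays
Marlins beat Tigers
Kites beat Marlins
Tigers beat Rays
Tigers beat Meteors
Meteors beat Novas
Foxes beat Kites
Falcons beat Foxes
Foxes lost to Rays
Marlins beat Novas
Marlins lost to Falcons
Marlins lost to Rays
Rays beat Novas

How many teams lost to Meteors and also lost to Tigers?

4

Meteors beat: Kites, Foxes, Novas, Falcons, Rays.
Tigers beat: Kites, Foxes, Meteors, Novas, Rays.
Both beat: Kites, Foxes, Novas, Rays — 4.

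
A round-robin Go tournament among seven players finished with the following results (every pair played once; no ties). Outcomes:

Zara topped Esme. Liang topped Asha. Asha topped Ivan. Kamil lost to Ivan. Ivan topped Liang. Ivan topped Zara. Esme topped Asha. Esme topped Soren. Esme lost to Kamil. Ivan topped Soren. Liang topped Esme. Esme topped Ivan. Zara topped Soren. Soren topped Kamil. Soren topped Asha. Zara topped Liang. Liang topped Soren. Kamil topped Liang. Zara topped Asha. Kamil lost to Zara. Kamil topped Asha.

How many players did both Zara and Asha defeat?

0

Zara beat: Kamil, Asha, Soren, Liang, Esme.
Asha beat: Ivan.
No one was beaten by both.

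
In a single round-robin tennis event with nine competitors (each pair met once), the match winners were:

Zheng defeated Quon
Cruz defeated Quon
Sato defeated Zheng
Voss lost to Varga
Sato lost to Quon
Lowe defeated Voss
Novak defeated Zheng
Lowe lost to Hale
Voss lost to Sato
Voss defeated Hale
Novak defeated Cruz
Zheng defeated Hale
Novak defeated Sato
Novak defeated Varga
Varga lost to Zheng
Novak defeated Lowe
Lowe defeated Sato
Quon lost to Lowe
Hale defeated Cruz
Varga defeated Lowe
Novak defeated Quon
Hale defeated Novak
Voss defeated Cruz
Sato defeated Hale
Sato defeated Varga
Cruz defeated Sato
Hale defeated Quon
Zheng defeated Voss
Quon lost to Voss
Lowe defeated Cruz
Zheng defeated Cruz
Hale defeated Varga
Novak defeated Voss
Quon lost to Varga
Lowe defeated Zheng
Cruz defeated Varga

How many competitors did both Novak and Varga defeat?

Novak beat: Lowe, Quon, Voss, Cruz, Sato, Varga, Zheng.
Varga beat: Lowe, Quon, Voss.
Both beat: Lowe, Quon, Voss — 3.

3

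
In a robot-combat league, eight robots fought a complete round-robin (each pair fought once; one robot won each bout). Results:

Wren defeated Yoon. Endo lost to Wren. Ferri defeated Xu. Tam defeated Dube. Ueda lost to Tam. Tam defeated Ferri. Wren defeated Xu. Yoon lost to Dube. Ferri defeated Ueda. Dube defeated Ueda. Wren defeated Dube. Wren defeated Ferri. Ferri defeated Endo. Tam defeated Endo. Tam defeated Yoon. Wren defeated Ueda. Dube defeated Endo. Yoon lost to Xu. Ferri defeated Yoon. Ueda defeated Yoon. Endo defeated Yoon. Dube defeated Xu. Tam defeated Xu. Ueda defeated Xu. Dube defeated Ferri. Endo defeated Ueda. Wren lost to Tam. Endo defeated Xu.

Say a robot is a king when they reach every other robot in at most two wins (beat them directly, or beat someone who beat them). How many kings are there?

1

Dube cannot reach Wren, Tam in two steps.
Ueda cannot reach Dube, Wren, Ferri, Endo, Tam in two steps.
Wren cannot reach Tam in two steps.
Yoon cannot reach Dube, Ueda, Wren, Ferri, Endo, Xu, Tam in two steps.
Ferri cannot reach Dube, Wren, Tam in two steps.
Endo cannot reach Dube, Wren, Ferri, Tam in two steps.
Xu cannot reach Dube, Ueda, Wren, Ferri, Endo, Tam in two steps.
Tam reaches everyone (king).
Kings: Tam — 1.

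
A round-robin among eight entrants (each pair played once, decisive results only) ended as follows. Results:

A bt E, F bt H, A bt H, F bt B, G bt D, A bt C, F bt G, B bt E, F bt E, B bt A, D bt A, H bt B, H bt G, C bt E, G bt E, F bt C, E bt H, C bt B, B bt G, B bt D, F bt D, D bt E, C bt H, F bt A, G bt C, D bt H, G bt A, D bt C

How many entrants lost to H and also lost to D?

0

H beat: B, G.
D beat: A, C, E, H.
No one was beaten by both.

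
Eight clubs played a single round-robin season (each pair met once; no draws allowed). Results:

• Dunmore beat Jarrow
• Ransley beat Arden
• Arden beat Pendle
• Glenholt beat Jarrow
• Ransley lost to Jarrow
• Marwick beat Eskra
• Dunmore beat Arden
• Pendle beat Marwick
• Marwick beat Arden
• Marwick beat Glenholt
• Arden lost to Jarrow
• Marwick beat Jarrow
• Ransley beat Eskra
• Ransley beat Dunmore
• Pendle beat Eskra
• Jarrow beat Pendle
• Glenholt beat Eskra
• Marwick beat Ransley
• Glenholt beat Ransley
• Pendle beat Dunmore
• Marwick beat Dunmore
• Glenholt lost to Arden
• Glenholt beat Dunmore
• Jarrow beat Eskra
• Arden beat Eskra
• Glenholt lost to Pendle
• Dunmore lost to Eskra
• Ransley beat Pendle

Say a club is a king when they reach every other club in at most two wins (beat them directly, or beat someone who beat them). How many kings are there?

Jarrow reaches everyone (king).
Marwick reaches everyone (king).
Glenholt cannot reach Marwick in two steps.
Dunmore cannot reach Marwick in two steps.
Arden reaches everyone (king).
Eskra cannot reach Marwick, Glenholt, Pendle, Ransley in two steps.
Pendle reaches everyone (king).
Ransley reaches everyone (king).
Kings: Jarrow, Marwick, Arden, Pendle, Ransley — 5.

5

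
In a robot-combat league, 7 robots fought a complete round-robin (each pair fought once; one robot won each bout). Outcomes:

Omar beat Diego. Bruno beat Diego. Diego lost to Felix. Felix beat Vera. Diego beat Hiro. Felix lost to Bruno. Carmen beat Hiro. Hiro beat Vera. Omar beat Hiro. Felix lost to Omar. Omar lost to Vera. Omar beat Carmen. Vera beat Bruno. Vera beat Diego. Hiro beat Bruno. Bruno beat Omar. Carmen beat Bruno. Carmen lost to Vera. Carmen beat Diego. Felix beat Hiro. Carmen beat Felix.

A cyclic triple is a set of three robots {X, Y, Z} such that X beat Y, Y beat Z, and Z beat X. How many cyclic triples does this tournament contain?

10

Win totals: Vera 4, Felix 3, Carmen 4, Omar 4, Bruno 3, Hiro 2, Diego 1.
A robot with w wins dominates both others in C(w,2) triples; summing gives 6 + 3 + 6 + 6 + 3 + 1 + 0 = 25 transitive triples.
Total triples C(7,3) = 35, so cyclic triples = 35 − 25 = 10.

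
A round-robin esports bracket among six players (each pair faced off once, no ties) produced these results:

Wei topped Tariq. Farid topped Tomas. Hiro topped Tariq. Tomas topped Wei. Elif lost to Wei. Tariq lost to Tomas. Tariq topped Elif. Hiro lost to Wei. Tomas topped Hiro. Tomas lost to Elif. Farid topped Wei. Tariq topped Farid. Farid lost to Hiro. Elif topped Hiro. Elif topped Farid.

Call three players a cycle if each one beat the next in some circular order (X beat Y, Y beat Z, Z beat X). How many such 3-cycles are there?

8

Of the C(6,3) = 20 triples, the cyclic ones are: {Hiro, Farid, Tomas}; {Hiro, Farid, Wei}; {Hiro, Elif, Tariq}; {Farid, Tomas, Tariq}; {Farid, Wei, Elif}; {Farid, Wei, Tariq}; {Tomas, Wei, Elif}; {Tomas, Elif, Tariq}.
That is 8.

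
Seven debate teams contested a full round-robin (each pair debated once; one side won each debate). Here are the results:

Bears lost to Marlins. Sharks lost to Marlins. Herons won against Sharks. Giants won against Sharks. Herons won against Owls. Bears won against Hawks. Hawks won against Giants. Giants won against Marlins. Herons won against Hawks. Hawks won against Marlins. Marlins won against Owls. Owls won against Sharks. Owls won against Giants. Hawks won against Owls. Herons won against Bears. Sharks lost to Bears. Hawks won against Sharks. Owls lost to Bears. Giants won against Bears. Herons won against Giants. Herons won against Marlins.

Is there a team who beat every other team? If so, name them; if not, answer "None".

Herons has 6 wins out of 6 opponents — a perfect record.

Herons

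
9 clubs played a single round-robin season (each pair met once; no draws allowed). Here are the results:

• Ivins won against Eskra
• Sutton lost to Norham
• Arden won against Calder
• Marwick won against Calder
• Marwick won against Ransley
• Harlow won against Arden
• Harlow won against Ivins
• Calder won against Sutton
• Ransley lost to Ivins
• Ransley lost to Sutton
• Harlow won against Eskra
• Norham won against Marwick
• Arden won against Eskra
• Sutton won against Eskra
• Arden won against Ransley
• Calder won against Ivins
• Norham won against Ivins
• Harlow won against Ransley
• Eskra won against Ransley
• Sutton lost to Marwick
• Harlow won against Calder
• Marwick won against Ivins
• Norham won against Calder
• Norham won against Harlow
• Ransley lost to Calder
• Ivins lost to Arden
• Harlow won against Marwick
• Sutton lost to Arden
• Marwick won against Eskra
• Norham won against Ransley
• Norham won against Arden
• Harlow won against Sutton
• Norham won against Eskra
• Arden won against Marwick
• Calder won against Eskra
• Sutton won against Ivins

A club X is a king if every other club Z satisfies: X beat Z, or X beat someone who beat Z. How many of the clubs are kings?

1

Ransley cannot reach Marwick, Harlow, Ivins, Arden, Eskra, Calder, Norham, Sutton in two steps.
Marwick cannot reach Harlow, Arden, Norham in two steps.
Harlow cannot reach Norham in two steps.
Ivins cannot reach Marwick, Harlow, Arden, Calder, Norham, Sutton in two steps.
Arden cannot reach Harlow, Norham in two steps.
Eskra cannot reach Marwick, Harlow, Ivins, Arden, Calder, Norham, Sutton in two steps.
Calder cannot reach Marwick, Harlow, Arden, Norham in two steps.
Norham reaches everyone (king).
Sutton cannot reach Marwick, Harlow, Arden, Calder, Norham in two steps.
Kings: Norham — 1.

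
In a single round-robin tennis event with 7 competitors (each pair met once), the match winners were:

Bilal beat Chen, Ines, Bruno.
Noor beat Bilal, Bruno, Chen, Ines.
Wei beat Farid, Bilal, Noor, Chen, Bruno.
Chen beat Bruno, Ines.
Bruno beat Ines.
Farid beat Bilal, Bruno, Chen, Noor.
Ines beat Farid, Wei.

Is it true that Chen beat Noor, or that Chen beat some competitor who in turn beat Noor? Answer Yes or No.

Chen did not beat Noor directly.
Chen beat Bruno, Ines, but each of them lost to Noor. No two-step path.

No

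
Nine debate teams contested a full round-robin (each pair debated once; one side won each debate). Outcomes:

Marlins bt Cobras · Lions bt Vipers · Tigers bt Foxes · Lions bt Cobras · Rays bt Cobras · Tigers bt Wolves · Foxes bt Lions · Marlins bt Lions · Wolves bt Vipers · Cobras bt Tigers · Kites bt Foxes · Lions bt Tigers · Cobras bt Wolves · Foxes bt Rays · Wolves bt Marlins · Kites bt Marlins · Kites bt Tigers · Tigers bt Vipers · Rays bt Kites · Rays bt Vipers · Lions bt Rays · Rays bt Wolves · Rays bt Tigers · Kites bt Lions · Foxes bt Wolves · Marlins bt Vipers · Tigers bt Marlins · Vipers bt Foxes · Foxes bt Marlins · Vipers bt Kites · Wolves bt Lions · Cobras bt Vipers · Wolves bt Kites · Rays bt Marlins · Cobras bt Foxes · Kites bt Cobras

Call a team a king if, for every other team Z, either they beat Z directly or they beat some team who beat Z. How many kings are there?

Tigers reaches everyone (king).
Rays reaches everyone (king).
Lions reaches everyone (king).
Marlins reaches everyone (king).
Foxes reaches everyone (king).
Cobras reaches everyone (king).
Vipers reaches everyone (king).
Wolves reaches everyone (king).
Kites reaches everyone (king).
Kings: Tigers, Rays, Lions, Marlins, Foxes, Cobras, Vipers, Wolves, Kites — 9.

9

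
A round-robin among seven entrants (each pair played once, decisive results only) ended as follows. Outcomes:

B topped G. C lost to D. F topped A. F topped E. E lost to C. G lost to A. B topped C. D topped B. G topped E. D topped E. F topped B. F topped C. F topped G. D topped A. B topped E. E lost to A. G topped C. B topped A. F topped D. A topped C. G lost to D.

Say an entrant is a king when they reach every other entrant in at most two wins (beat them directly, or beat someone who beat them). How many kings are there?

A cannot reach B, D, F in two steps.
B cannot reach D, F in two steps.
C cannot reach A, B, D, F, G in two steps.
D cannot reach F in two steps.
E cannot reach A, B, C, D, F, G in two steps.
F reaches everyone (king).
G cannot reach A, B, D, F in two steps.
Kings: F — 1.

1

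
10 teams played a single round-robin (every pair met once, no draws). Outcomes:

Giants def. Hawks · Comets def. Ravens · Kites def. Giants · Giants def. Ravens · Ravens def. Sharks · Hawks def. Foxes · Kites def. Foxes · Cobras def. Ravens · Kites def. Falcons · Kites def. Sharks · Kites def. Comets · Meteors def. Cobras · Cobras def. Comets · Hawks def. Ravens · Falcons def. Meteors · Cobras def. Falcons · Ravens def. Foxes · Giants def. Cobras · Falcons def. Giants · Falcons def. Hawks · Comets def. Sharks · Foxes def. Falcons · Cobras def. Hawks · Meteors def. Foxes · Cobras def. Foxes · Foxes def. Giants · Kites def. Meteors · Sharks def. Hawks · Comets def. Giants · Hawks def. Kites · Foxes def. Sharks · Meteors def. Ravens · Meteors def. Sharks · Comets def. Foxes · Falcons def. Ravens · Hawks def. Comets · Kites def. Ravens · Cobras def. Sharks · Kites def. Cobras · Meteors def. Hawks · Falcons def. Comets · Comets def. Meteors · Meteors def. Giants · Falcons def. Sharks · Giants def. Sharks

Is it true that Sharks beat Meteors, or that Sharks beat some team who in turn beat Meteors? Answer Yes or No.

Sharks did not beat Meteors directly.
Sharks beat Hawks, but each of them lost to Meteors. No two-step path.

No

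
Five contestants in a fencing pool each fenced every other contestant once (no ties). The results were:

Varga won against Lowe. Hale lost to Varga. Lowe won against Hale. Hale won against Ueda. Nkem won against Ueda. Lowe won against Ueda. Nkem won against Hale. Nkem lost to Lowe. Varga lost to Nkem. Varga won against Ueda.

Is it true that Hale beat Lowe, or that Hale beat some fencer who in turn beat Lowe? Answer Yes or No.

Hale did not beat Lowe directly.
Hale beat Ueda, but each of them lost to Lowe. No two-step path.

No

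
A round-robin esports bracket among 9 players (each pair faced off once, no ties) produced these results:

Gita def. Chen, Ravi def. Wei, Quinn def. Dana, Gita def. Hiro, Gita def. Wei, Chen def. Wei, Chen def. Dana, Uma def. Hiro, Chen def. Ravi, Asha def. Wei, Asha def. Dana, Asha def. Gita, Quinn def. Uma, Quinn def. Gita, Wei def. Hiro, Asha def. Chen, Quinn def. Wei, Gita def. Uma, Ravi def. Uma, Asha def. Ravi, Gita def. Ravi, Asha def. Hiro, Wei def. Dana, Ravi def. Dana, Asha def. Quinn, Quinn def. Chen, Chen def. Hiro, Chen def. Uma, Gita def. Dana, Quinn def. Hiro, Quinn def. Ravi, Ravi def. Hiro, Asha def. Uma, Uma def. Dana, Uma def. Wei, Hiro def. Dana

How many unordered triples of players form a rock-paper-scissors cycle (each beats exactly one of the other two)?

Win totals: Dana 0, Gita 6, Chen 5, Hiro 1, Uma 3, Quinn 7, Asha 8, Ravi 4, Wei 2.
A player with w wins dominates both others in C(w,2) triples; summing gives 0 + 15 + 10 + 0 + 3 + 21 + 28 + 6 + 1 = 84 transitive triples.
Total triples C(9,3) = 84, so cyclic triples = 84 − 84 = 0.

0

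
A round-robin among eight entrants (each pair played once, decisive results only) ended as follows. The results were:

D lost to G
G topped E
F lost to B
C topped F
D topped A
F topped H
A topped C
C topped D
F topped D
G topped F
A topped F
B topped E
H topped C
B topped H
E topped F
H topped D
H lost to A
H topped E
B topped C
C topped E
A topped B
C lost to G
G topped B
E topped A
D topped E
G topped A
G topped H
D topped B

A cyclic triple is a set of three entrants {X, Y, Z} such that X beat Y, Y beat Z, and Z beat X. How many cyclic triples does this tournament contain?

Win totals: A 4, B 4, C 3, D 3, E 2, F 2, G 7, H 3.
An entrant with w wins dominates both others in C(w,2) triples; summing gives 6 + 6 + 3 + 3 + 1 + 1 + 21 + 3 = 44 transitive triples.
Total triples C(8,3) = 56, so cyclic triples = 56 − 44 = 12.

12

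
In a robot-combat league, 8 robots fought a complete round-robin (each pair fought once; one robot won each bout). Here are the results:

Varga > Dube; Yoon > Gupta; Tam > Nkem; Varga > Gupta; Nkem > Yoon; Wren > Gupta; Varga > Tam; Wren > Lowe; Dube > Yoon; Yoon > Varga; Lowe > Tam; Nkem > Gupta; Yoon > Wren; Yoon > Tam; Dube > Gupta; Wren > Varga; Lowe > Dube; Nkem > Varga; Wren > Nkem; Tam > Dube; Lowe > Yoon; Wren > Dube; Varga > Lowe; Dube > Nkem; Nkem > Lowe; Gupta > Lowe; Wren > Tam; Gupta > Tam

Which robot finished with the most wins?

Wren

Win totals: Lowe 3, Nkem 4, Dube 3, Yoon 4, Gupta 2, Wren 6, Varga 4, Tam 2.
Wren leads with 6 wins (next highest: 4).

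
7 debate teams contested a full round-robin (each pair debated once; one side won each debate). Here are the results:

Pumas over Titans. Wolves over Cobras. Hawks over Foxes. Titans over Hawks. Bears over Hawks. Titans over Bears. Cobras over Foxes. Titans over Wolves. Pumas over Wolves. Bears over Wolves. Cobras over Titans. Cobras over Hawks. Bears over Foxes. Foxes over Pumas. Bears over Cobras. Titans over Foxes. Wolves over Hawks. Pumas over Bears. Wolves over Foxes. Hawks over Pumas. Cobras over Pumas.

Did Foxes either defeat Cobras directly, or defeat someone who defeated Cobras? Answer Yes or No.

No

Foxes did not beat Cobras directly.
Foxes beat Pumas, but each of them lost to Cobras. No two-step path.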